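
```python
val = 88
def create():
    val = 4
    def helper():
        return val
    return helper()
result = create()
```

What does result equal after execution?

Step 1: val = 88 globally, but create() defines val = 4 locally.
Step 2: helper() looks up val. Not in local scope, so checks enclosing scope (create) and finds val = 4.
Step 3: result = 4

The answer is 4.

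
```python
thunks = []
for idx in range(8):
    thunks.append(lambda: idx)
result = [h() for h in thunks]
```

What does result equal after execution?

Step 1: All 8 lambdas share the same variable idx.
Step 2: After the loop, idx = 7.
Step 3: Each call returns 7. result = [7, 7, 7, 7, 7, 7, 7, 7]

The answer is [7, 7, 7, 7, 7, 7, 7, 7].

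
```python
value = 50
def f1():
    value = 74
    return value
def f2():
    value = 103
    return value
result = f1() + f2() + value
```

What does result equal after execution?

Step 1: Each function shadows global value with its own local.
Step 2: f1() returns 74, f2() returns 103.
Step 3: Global value = 50 is unchanged. result = 74 + 103 + 50 = 227

The answer is 227.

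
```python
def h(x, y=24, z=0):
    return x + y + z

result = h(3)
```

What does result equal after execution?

Step 1: h(3) uses defaults y = 24, z = 0.
Step 2: Returns 3 + 24 + 0 = 27.
Step 3: result = 27

The answer is 27.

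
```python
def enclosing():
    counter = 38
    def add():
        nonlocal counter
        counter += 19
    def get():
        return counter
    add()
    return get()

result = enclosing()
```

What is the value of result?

Step 1: counter = 38. add() modifies it via nonlocal, get() reads it.
Step 2: add() makes counter = 38 + 19 = 57.
Step 3: get() returns 57. result = 57

The answer is 57.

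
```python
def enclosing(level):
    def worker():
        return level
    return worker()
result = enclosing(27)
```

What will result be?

Step 1: enclosing(27) binds parameter level = 27.
Step 2: worker() looks up level in enclosing scope and finds the parameter level = 27.
Step 3: result = 27

The answer is 27.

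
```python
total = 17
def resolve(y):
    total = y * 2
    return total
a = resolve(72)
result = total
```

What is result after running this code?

Step 1: Global total = 17.
Step 2: resolve(72) creates local total = 72 * 2 = 144.
Step 3: Global total unchanged because no global keyword. result = 17

The answer is 17.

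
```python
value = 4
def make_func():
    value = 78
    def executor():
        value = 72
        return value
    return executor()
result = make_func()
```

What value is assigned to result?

Step 1: Three scopes define value: global (4), make_func (78), executor (72).
Step 2: executor() has its own local value = 72, which shadows both enclosing and global.
Step 3: result = 72 (local wins in LEGB)

The answer is 72.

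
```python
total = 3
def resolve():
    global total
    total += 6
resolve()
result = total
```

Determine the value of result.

Step 1: total = 3 globally.
Step 2: resolve() modifies global total: total += 6 = 9.
Step 3: result = 9

The answer is 9.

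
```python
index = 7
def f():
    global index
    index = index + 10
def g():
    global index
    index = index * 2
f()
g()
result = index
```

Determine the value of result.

Step 1: index = 7.
Step 2: f() adds 10: index = 7 + 10 = 17.
Step 3: g() doubles: index = 17 * 2 = 34.
Step 4: result = 34

The answer is 34.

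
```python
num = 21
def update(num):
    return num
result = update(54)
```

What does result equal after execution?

Step 1: Global num = 21.
Step 2: update(54) takes parameter num = 54, which shadows the global.
Step 3: result = 54

The answer is 54.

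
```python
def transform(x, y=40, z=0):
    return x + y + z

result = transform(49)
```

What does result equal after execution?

Step 1: transform(49) uses defaults y = 40, z = 0.
Step 2: Returns 49 + 40 + 0 = 89.
Step 3: result = 89

The answer is 89.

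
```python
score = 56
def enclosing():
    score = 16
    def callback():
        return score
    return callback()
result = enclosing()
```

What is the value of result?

Step 1: score = 56 globally, but enclosing() defines score = 16 locally.
Step 2: callback() looks up score. Not in local scope, so checks enclosing scope (enclosing) and finds score = 16.
Step 3: result = 16

The answer is 16.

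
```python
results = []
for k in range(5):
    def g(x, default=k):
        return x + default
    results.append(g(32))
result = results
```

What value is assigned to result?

Step 1: Default argument default=k is evaluated at function definition time.
Step 2: Each iteration creates g with default = current k value.
Step 3: g(32) returns 32 + default. results = [32, 33, 34, 35, 36]

The answer is [32, 33, 34, 35, 36].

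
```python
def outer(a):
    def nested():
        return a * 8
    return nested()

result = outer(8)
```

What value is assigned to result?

Step 1: outer(8) binds parameter a = 8.
Step 2: nested() accesses a = 8 from enclosing scope.
Step 3: result = 8 * 8 = 64

The answer is 64.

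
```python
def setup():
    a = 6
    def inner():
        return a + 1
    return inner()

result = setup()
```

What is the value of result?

Step 1: setup() defines a = 6.
Step 2: inner() reads a = 6 from enclosing scope, returns 6 + 1 = 7.
Step 3: result = 7

The answer is 7.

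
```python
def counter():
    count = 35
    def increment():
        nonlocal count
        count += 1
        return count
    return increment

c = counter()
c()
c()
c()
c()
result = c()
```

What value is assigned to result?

Step 1: counter() creates closure with count = 35.
Step 2: Each c() call increments count via nonlocal. After 5 calls: 35 + 5 = 40.
Step 3: result = 40

The answer is 40.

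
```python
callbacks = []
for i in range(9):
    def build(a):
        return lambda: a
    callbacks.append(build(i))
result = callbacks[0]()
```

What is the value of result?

Step 1: build(i) creates a new scope capturing a = i at call time.
Step 2: callbacks[0] = build(0), so its lambda captures a = 0.
Step 3: result = 0 (closure factory fixes late binding)

The answer is 0.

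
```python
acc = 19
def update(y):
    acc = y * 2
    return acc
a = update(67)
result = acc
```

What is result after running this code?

Step 1: Global acc = 19.
Step 2: update(67) creates local acc = 67 * 2 = 134.
Step 3: Global acc unchanged because no global keyword. result = 19

The answer is 19.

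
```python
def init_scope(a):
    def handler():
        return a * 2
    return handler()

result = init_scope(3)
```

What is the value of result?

Step 1: init_scope(3) binds parameter a = 3.
Step 2: handler() accesses a = 3 from enclosing scope.
Step 3: result = 3 * 2 = 6

The answer is 6.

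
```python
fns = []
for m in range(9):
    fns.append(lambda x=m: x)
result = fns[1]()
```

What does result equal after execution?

Step 1: Default argument x=m captures m's value at each iteration.
Step 2: fns[1] captured x = 1 when m was 1.
Step 3: result = 1

The answer is 1.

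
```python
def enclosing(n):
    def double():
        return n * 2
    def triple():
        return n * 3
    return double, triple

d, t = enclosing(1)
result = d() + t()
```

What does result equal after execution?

Step 1: Both closures capture the same n = 1.
Step 2: d() = 1 * 2 = 2, t() = 1 * 3 = 3.
Step 3: result = 2 + 3 = 5

The answer is 5.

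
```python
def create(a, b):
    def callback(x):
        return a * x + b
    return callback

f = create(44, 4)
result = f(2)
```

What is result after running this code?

Step 1: create(44, 4) captures a = 44, b = 4.
Step 2: f(2) computes 44 * 2 + 4 = 92.
Step 3: result = 92

The answer is 92.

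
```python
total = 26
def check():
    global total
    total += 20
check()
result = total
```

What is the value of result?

Step 1: total = 26 globally.
Step 2: check() modifies global total: total += 20 = 46.
Step 3: result = 46

The answer is 46.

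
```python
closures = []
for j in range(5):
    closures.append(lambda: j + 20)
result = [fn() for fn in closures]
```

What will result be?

Step 1: All lambdas capture j by reference. After the loop, j = 4.
Step 2: Each call returns 4 + 20 = 24.
Step 3: result = [24, 24, 24, 24, 24]

The answer is [24, 24, 24, 24, 24].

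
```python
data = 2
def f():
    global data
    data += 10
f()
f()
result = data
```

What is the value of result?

Step 1: data = 2.
Step 2: First f(): data = 2 + 10 = 12.
Step 3: Second f(): data = 12 + 10 = 22. result = 22

The answer is 22.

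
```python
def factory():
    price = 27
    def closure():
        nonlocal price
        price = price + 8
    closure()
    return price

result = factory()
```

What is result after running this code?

Step 1: factory() sets price = 27.
Step 2: closure() uses nonlocal to modify price in factory's scope: price = 27 + 8 = 35.
Step 3: factory() returns the modified price = 35

The answer is 35.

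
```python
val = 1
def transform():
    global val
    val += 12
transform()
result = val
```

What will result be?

Step 1: val = 1 globally.
Step 2: transform() modifies global val: val += 12 = 13.
Step 3: result = 13

The answer is 13.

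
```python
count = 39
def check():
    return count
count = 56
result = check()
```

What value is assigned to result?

Step 1: count is first set to 39, then reassigned to 56.
Step 2: check() is called after the reassignment, so it looks up the current global count = 56.
Step 3: result = 56

The answer is 56.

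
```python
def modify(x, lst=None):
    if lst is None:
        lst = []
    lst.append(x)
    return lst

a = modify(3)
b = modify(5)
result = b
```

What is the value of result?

Step 1: None default with guard creates a NEW list each call.
Step 2: a = [3] (fresh list). b = [5] (another fresh list).
Step 3: result = [5] (this is the fix for mutable default)

The answer is [5].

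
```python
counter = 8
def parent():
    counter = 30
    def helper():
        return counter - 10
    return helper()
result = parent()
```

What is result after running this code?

Step 1: parent() shadows global counter with counter = 30.
Step 2: helper() finds counter = 30 in enclosing scope, computes 30 - 10 = 20.
Step 3: result = 20

The answer is 20.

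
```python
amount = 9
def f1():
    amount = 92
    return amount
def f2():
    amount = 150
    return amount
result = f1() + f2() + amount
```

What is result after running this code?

Step 1: Each function shadows global amount with its own local.
Step 2: f1() returns 92, f2() returns 150.
Step 3: Global amount = 9 is unchanged. result = 92 + 150 + 9 = 251

The answer is 251.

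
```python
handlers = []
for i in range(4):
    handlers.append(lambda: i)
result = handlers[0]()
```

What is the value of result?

Step 1: The loop creates 4 lambdas, all referencing the same variable i.
Step 2: After the loop, i = 3 (final value).
Step 3: handlers[0]() looks up i at call time and finds 3. This is the late binding gotcha. result = 3

The answer is 3.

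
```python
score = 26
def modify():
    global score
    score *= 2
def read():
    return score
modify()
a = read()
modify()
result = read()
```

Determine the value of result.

Step 1: score = 26.
Step 2: First modify(): score = 26 * 2 = 52.
Step 3: Second modify(): score = 52 * 2 = 104.
Step 4: read() returns 104

The answer is 104.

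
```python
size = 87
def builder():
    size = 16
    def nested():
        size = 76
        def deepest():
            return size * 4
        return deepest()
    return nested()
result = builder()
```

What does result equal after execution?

Step 1: deepest() looks up size through LEGB: not local, finds size = 76 in enclosing nested().
Step 2: Returns 76 * 4 = 304.
Step 3: result = 304

The answer is 304.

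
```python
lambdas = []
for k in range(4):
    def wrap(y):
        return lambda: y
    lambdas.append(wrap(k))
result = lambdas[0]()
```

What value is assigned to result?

Step 1: wrap(k) creates a new scope capturing y = k at call time.
Step 2: lambdas[0] = wrap(0), so its lambda captures y = 0.
Step 3: result = 0 (closure factory fixes late binding)

The answer is 0.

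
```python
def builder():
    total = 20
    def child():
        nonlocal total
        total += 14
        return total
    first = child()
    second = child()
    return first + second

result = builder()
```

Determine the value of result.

Step 1: total starts at 20.
Step 2: First call: total = 20 + 14 = 34, returns 34.
Step 3: Second call: total = 34 + 14 = 48, returns 48.
Step 4: result = 34 + 48 = 82

The answer is 82.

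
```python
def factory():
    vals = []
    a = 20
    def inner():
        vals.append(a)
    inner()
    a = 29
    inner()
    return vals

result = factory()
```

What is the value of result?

Step 1: a = 20. inner() appends current a to vals.
Step 2: First inner(): appends 20. Then a = 29.
Step 3: Second inner(): appends 29 (closure sees updated a). result = [20, 29]

The answer is [20, 29].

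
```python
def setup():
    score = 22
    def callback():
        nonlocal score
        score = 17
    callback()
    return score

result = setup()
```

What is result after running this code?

Step 1: setup() sets score = 22.
Step 2: callback() uses nonlocal to reassign score = 17.
Step 3: result = 17

The answer is 17.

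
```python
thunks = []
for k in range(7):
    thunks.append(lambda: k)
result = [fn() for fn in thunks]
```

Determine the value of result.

Step 1: All 7 lambdas share the same variable k.
Step 2: After the loop, k = 6.
Step 3: Each call returns 6. result = [6, 6, 6, 6, 6, 6, 6]

The answer is [6, 6, 6, 6, 6, 6, 6].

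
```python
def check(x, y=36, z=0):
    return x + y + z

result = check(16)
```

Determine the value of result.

Step 1: check(16) uses defaults y = 36, z = 0.
Step 2: Returns 16 + 36 + 0 = 52.
Step 3: result = 52

The answer is 52.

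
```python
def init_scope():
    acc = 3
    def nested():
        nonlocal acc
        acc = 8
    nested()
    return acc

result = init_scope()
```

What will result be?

Step 1: init_scope() sets acc = 3.
Step 2: nested() uses nonlocal to reassign acc = 8.
Step 3: result = 8

The answer is 8.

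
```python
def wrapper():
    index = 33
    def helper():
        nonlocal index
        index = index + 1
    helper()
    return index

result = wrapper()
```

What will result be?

Step 1: wrapper() sets index = 33.
Step 2: helper() uses nonlocal to modify index in wrapper's scope: index = 33 + 1 = 34.
Step 3: wrapper() returns the modified index = 34

The answer is 34.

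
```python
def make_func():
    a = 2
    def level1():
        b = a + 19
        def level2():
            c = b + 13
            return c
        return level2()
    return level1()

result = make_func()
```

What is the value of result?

Step 1: a = 2. b = a + 19 = 21.
Step 2: c = b + 13 = 21 + 13 = 34.
Step 3: result = 34

The answer is 34.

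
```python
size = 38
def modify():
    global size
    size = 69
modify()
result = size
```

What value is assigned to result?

Step 1: size = 38 globally.
Step 2: modify() declares global size and sets it to 69.
Step 3: After modify(), global size = 69. result = 69

The answer is 69.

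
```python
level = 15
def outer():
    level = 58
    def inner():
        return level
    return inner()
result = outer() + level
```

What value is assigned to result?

Step 1: Global level = 15. outer() shadows with level = 58.
Step 2: inner() returns enclosing level = 58. outer() = 58.
Step 3: result = 58 + global level (15) = 73

The answer is 73.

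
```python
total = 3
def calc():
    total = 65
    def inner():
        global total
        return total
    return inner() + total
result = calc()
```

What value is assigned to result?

Step 1: Global total = 3. calc() shadows with local total = 65.
Step 2: inner() uses global keyword, so inner() returns global total = 3.
Step 3: calc() returns 3 + 65 = 68

The answer is 68.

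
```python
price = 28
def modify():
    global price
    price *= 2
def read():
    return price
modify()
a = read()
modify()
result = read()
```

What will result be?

Step 1: price = 28.
Step 2: First modify(): price = 28 * 2 = 56.
Step 3: Second modify(): price = 56 * 2 = 112.
Step 4: read() returns 112

The answer is 112.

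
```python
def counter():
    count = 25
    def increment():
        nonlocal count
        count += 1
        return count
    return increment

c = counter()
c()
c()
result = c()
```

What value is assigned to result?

Step 1: counter() creates closure with count = 25.
Step 2: Each c() call increments count via nonlocal. After 3 calls: 25 + 3 = 28.
Step 3: result = 28

The answer is 28.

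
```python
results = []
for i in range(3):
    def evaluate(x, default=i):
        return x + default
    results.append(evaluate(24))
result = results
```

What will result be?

Step 1: Default argument default=i is evaluated at function definition time.
Step 2: Each iteration creates evaluate with default = current i value.
Step 3: evaluate(24) returns 24 + default. results = [24, 25, 26]

The answer is [24, 25, 26].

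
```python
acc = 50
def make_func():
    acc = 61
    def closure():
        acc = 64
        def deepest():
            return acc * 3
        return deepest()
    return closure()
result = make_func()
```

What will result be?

Step 1: deepest() looks up acc through LEGB: not local, finds acc = 64 in enclosing closure().
Step 2: Returns 64 * 3 = 192.
Step 3: result = 192

The answer is 192.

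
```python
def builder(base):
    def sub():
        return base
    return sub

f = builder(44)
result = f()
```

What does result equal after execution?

Step 1: builder(44) creates closure capturing base = 44.
Step 2: f() returns the captured base = 44.
Step 3: result = 44

The answer is 44.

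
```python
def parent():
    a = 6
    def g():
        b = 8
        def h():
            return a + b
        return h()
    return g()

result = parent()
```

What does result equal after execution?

Step 1: parent() defines a = 6. g() defines b = 8.
Step 2: h() accesses both from enclosing scopes: a = 6, b = 8.
Step 3: result = 6 + 8 = 14

The answer is 14.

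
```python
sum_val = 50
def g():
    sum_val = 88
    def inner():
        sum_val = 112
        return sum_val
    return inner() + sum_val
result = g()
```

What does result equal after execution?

Step 1: g() has local sum_val = 88. inner() has local sum_val = 112.
Step 2: inner() returns its local sum_val = 112.
Step 3: g() returns 112 + its own sum_val (88) = 200

The answer is 200.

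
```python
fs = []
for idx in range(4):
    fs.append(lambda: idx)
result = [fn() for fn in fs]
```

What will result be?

Step 1: All 4 lambdas share the same variable idx.
Step 2: After the loop, idx = 3.
Step 3: Each call returns 3. result = [3, 3, 3, 3]

The answer is [3, 3, 3, 3].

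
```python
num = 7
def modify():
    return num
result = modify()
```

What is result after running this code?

Step 1: num = 7 is defined in the global scope.
Step 2: modify() looks up num. No local num exists, so Python checks the global scope via LEGB rule and finds num = 7.
Step 3: result = 7

The answer is 7.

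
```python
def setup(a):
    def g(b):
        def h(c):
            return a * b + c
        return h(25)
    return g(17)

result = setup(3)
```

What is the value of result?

Step 1: a = 3, b = 17, c = 25.
Step 2: h() computes a * b + c = 3 * 17 + 25 = 76.
Step 3: result = 76

The answer is 76.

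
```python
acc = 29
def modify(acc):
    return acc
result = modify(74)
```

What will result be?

Step 1: Global acc = 29.
Step 2: modify(74) takes parameter acc = 74, which shadows the global.
Step 3: result = 74

The answer is 74.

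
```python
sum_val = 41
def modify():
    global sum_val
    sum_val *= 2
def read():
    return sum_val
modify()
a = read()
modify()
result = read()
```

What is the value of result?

Step 1: sum_val = 41.
Step 2: First modify(): sum_val = 41 * 2 = 82.
Step 3: Second modify(): sum_val = 82 * 2 = 164.
Step 4: read() returns 164

The answer is 164.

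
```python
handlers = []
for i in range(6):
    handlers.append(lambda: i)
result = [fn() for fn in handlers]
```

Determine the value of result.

Step 1: All 6 lambdas share the same variable i.
Step 2: After the loop, i = 5.
Step 3: Each call returns 5. result = [5, 5, 5, 5, 5, 5]

The answer is [5, 5, 5, 5, 5, 5].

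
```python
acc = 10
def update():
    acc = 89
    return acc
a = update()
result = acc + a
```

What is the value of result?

Step 1: Global acc = 10. update() returns local acc = 89.
Step 2: a = 89. Global acc still = 10.
Step 3: result = 10 + 89 = 99

The answer is 99.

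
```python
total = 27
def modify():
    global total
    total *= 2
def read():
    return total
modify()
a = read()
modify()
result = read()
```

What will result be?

Step 1: total = 27.
Step 2: First modify(): total = 27 * 2 = 54.
Step 3: Second modify(): total = 54 * 2 = 108.
Step 4: read() returns 108

The answer is 108.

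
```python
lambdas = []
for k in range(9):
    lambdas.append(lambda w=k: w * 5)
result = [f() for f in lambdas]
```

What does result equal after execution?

Step 1: Default arg w=k captures k at each iteration.
Step 2: lambdas[k] has w defaulting to k, returns k * 5.
Step 3: result = [0, 5, 10, 15, 20, 25, 30, 35, 40]

The answer is [0, 5, 10, 15, 20, 25, 30, 35, 40].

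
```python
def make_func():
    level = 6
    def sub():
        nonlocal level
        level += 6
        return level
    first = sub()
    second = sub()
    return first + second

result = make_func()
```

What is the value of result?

Step 1: level starts at 6.
Step 2: First call: level = 6 + 6 = 12, returns 12.
Step 3: Second call: level = 12 + 6 = 18, returns 18.
Step 4: result = 12 + 18 = 30

The answer is 30.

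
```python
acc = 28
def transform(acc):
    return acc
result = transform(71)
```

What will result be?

Step 1: Global acc = 28.
Step 2: transform(71) takes parameter acc = 71, which shadows the global.
Step 3: result = 71

The answer is 71.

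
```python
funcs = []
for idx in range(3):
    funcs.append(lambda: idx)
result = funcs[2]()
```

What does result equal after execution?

Step 1: The loop creates 3 lambdas, all referencing the same variable idx.
Step 2: After the loop, idx = 2 (final value).
Step 3: funcs[2]() looks up idx at call time and finds 2. This is the late binding gotcha. result = 2

The answer is 2.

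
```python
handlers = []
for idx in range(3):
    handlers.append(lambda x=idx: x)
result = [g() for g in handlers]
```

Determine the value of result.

Step 1: Default arg x=idx captures idx at each iteration.
Step 2: Each lambda has its own default: 0, 1, ..., 2.
Step 3: result = [0, 1, 2]

The answer is [0, 1, 2].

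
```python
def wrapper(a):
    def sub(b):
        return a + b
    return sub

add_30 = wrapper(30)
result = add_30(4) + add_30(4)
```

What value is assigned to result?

Step 1: add_30 captures a = 30.
Step 2: add_30(4) = 30 + 4 = 34, called twice.
Step 3: result = 34 + 34 = 68

The answer is 68.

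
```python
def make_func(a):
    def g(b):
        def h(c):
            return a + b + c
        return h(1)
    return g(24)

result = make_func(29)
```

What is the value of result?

Step 1: a = 29, b = 24, c = 1 across three nested scopes.
Step 2: h() accesses all three via LEGB rule.
Step 3: result = 29 + 24 + 1 = 54

The answer is 54.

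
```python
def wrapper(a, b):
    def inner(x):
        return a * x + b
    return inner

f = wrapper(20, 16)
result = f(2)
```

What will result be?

Step 1: wrapper(20, 16) captures a = 20, b = 16.
Step 2: f(2) computes 20 * 2 + 16 = 56.
Step 3: result = 56

The answer is 56.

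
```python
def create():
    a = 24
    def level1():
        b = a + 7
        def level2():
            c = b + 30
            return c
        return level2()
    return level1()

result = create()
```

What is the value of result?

Step 1: a = 24. b = a + 7 = 31.
Step 2: c = b + 30 = 31 + 30 = 61.
Step 3: result = 61

The answer is 61.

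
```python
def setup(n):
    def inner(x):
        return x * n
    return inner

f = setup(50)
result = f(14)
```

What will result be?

Step 1: setup(50) creates a closure capturing n = 50.
Step 2: f(14) computes 14 * 50 = 700.
Step 3: result = 700

The answer is 700.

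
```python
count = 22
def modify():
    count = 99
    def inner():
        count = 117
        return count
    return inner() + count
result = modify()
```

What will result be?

Step 1: modify() has local count = 99. inner() has local count = 117.
Step 2: inner() returns its local count = 117.
Step 3: modify() returns 117 + its own count (99) = 216

The answer is 216.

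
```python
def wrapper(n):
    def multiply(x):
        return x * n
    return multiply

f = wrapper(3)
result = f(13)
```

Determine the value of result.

Step 1: wrapper(3) returns multiply closure with n = 3.
Step 2: f(13) computes 13 * 3 = 39.
Step 3: result = 39

The answer is 39.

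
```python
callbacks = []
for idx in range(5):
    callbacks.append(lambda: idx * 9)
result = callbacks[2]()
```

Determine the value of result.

Step 1: All lambdas reference the same variable idx (late binding).
Step 2: After the loop, idx = 4. Every lambda returns idx * 9.
Step 3: callbacks[2]() = 4 * 9 = 36

The answer is 36.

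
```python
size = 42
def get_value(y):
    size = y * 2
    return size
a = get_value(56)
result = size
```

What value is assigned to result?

Step 1: Global size = 42.
Step 2: get_value(56) creates local size = 56 * 2 = 112.
Step 3: Global size unchanged because no global keyword. result = 42

The answer is 42.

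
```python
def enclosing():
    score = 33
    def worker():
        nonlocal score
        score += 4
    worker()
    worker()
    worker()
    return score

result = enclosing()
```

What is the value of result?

Step 1: score starts at 33.
Step 2: worker() is called 3 times, each adding 4.
Step 3: score = 33 + 4 * 3 = 45

The answer is 45.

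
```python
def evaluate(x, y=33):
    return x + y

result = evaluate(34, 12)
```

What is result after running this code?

Step 1: evaluate(34, 12) overrides default y with 12.
Step 2: Returns 34 + 12 = 46.
Step 3: result = 46

The answer is 46.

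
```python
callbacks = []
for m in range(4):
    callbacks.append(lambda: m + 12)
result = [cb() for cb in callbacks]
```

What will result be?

Step 1: All lambdas capture m by reference. After the loop, m = 3.
Step 2: Each call returns 3 + 12 = 15.
Step 3: result = [15, 15, 15, 15]

The answer is [15, 15, 15, 15].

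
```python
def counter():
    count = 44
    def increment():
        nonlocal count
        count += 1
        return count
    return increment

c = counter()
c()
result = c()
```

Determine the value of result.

Step 1: counter() creates closure with count = 44.
Step 2: Each c() call increments count via nonlocal. After 2 calls: 44 + 2 = 46.
Step 3: result = 46

The answer is 46.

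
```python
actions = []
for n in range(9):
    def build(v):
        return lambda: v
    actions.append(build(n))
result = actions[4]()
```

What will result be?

Step 1: build(n) creates a new scope capturing v = n at call time.
Step 2: actions[4] = build(4), so its lambda captures v = 4.
Step 3: result = 4 (closure factory fixes late binding)

The answer is 4.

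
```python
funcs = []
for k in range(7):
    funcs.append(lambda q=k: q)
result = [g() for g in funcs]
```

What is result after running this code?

Step 1: Default arg q=k captures k at each iteration.
Step 2: Each lambda has its own default: 0, 1, ..., 6.
Step 3: result = [0, 1, 2, 3, 4, 5, 6]

The answer is [0, 1, 2, 3, 4, 5, 6].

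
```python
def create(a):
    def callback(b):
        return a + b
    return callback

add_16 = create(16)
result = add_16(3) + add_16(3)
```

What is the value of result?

Step 1: add_16 captures a = 16.
Step 2: add_16(3) = 16 + 3 = 19, called twice.
Step 3: result = 19 + 19 = 38

The answer is 38.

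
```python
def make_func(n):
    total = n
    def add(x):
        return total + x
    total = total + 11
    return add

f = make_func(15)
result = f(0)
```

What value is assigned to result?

Step 1: make_func(15) sets total = 15, then total = 15 + 11 = 26.
Step 2: Closures capture by reference, so add sees total = 26.
Step 3: f(0) returns 26 + 0 = 26

The answer is 26.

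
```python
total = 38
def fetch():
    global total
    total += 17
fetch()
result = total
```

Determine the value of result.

Step 1: total = 38 globally.
Step 2: fetch() modifies global total: total += 17 = 55.
Step 3: result = 55

The answer is 55.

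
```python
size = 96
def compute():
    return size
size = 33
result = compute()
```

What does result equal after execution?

Step 1: size is first set to 96, then reassigned to 33.
Step 2: compute() is called after the reassignment, so it looks up the current global size = 33.
Step 3: result = 33

The answer is 33.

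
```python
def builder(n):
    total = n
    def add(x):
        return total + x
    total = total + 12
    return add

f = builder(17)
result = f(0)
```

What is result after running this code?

Step 1: builder(17) sets total = 17, then total = 17 + 12 = 29.
Step 2: Closures capture by reference, so add sees total = 29.
Step 3: f(0) returns 29 + 0 = 29

The answer is 29.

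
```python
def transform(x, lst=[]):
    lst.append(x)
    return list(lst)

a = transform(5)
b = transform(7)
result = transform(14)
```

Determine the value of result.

Step 1: Default list is shared. list() creates copies for return values.
Step 2: Internal list grows: [5] -> [5, 7] -> [5, 7, 14].
Step 3: result = [5, 7, 14]

The answer is [5, 7, 14].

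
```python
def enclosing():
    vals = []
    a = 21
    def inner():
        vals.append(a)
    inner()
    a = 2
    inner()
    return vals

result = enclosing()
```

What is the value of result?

Step 1: a = 21. inner() appends current a to vals.
Step 2: First inner(): appends 21. Then a = 2.
Step 3: Second inner(): appends 2 (closure sees updated a). result = [21, 2]

The answer is [21, 2].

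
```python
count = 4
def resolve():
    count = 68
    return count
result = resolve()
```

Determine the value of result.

Step 1: Global count = 4.
Step 2: resolve() creates local count = 68, shadowing the global.
Step 3: Returns local count = 68. result = 68

The answer is 68.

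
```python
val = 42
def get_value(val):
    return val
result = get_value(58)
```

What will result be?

Step 1: Global val = 42.
Step 2: get_value(58) takes parameter val = 58, which shadows the global.
Step 3: result = 58

The answer is 58.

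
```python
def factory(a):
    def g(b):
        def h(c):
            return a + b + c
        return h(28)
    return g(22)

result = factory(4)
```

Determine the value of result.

Step 1: a = 4, b = 22, c = 28 across three nested scopes.
Step 2: h() accesses all three via LEGB rule.
Step 3: result = 4 + 22 + 28 = 54

The answer is 54.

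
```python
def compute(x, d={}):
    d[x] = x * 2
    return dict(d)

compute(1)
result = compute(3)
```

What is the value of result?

Step 1: Mutable default dict is shared across calls.
Step 2: First call adds 1: 2. Second call adds 3: 6.
Step 3: result = {1: 2, 3: 6}

The answer is {1: 2, 3: 6}.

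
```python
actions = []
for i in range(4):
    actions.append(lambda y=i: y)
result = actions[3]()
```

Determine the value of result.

Step 1: Default argument y=i captures i's value at each iteration.
Step 2: actions[3] captured y = 3 when i was 3.
Step 3: result = 3

The answer is 3.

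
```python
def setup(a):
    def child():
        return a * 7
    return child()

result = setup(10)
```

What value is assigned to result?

Step 1: setup(10) binds parameter a = 10.
Step 2: child() accesses a = 10 from enclosing scope.
Step 3: result = 10 * 7 = 70

The answer is 70.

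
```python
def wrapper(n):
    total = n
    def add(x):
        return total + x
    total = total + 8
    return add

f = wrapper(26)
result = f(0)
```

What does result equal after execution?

Step 1: wrapper(26) sets total = 26, then total = 26 + 8 = 34.
Step 2: Closures capture by reference, so add sees total = 34.
Step 3: f(0) returns 34 + 0 = 34

The answer is 34.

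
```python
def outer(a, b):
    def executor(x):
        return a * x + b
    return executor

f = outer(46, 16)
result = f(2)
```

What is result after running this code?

Step 1: outer(46, 16) captures a = 46, b = 16.
Step 2: f(2) computes 46 * 2 + 16 = 108.
Step 3: result = 108

The answer is 108.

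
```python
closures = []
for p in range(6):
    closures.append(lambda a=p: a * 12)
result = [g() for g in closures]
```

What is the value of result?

Step 1: Default arg a=p captures p at each iteration.
Step 2: closures[k] has a defaulting to k, returns k * 12.
Step 3: result = [0, 12, 24, 36, 48, 60]

The answer is [0, 12, 24, 36, 48, 60].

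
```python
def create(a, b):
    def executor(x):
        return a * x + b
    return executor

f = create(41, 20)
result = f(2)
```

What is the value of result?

Step 1: create(41, 20) captures a = 41, b = 20.
Step 2: f(2) computes 41 * 2 + 20 = 102.
Step 3: result = 102

The answer is 102.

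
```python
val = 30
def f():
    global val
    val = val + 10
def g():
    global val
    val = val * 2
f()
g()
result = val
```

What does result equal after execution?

Step 1: val = 30.
Step 2: f() adds 10: val = 30 + 10 = 40.
Step 3: g() doubles: val = 40 * 2 = 80.
Step 4: result = 80

The answer is 80.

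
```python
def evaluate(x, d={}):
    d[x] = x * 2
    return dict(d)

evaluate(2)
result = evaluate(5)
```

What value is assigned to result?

Step 1: Mutable default dict is shared across calls.
Step 2: First call adds 2: 4. Second call adds 5: 10.
Step 3: result = {2: 4, 5: 10}

The answer is {2: 4, 5: 10}.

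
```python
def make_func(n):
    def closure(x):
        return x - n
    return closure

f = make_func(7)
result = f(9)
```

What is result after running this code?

Step 1: make_func(7) creates a closure capturing n = 7.
Step 2: f(9) computes 9 - 7 = 2.
Step 3: result = 2

The answer is 2.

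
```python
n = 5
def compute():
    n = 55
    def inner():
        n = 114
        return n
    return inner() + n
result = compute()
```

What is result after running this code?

Step 1: compute() has local n = 55. inner() has local n = 114.
Step 2: inner() returns its local n = 114.
Step 3: compute() returns 114 + its own n (55) = 169

The answer is 169.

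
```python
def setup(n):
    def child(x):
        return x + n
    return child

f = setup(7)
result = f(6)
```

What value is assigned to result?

Step 1: setup(7) creates a closure that captures n = 7.
Step 2: f(6) calls the closure with x = 6, returning 6 + 7 = 13.
Step 3: result = 13

The answer is 13.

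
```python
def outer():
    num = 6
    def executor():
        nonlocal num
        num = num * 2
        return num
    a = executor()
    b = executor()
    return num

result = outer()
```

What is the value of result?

Step 1: num starts at 6.
Step 2: First executor(): num = 6 * 2 = 12.
Step 3: Second executor(): num = 12 * 2 = 24.
Step 4: result = 24

The answer is 24.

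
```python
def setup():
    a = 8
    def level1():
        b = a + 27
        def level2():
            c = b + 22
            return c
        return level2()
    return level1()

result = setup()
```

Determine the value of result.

Step 1: a = 8. b = a + 27 = 35.
Step 2: c = b + 22 = 35 + 22 = 57.
Step 3: result = 57

The answer is 57.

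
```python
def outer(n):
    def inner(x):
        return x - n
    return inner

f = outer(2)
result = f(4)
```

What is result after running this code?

Step 1: outer(2) creates a closure capturing n = 2.
Step 2: f(4) computes 4 - 2 = 2.
Step 3: result = 2

The answer is 2.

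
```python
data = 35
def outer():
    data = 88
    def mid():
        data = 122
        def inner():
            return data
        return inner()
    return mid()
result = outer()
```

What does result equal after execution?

Step 1: Three levels of shadowing: global 35, outer 88, mid 122.
Step 2: inner() finds data = 122 in enclosing mid() scope.
Step 3: result = 122

The answer is 122.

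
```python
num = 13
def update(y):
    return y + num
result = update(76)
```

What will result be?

Step 1: num = 13 is defined globally.
Step 2: update(76) uses parameter y = 76 and looks up num from global scope = 13.
Step 3: result = 76 + 13 = 89

The answer is 89.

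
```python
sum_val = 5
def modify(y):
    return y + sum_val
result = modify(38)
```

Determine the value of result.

Step 1: sum_val = 5 is defined globally.
Step 2: modify(38) uses parameter y = 38 and looks up sum_val from global scope = 5.
Step 3: result = 38 + 5 = 43

The answer is 43.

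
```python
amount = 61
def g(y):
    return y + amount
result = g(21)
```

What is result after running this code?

Step 1: amount = 61 is defined globally.
Step 2: g(21) uses parameter y = 21 and looks up amount from global scope = 61.
Step 3: result = 21 + 61 = 82

The answer is 82.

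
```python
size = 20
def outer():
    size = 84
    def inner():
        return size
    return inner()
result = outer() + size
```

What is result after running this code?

Step 1: Global size = 20. outer() shadows with size = 84.
Step 2: inner() returns enclosing size = 84. outer() = 84.
Step 3: result = 84 + global size (20) = 104

The answer is 104.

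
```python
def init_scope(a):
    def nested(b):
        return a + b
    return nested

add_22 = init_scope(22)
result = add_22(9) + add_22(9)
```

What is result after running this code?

Step 1: add_22 captures a = 22.
Step 2: add_22(9) = 22 + 9 = 31, called twice.
Step 3: result = 31 + 31 = 62

The answer is 62.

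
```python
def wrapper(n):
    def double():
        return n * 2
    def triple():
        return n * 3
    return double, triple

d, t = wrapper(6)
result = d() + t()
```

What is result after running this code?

Step 1: Both closures capture the same n = 6.
Step 2: d() = 6 * 2 = 12, t() = 6 * 3 = 18.
Step 3: result = 12 + 18 = 30

The answer is 30.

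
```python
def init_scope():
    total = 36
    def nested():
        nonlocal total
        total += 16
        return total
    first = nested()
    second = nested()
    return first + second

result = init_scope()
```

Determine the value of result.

Step 1: total starts at 36.
Step 2: First call: total = 36 + 16 = 52, returns 52.
Step 3: Second call: total = 52 + 16 = 68, returns 68.
Step 4: result = 52 + 68 = 120

The answer is 120.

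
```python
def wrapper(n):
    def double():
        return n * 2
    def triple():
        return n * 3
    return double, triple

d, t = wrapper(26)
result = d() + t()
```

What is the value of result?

Step 1: Both closures capture the same n = 26.
Step 2: d() = 26 * 2 = 52, t() = 26 * 3 = 78.
Step 3: result = 52 + 78 = 130

The answer is 130.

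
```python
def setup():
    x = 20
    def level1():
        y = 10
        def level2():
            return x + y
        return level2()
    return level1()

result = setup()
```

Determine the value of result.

Step 1: x = 20 in setup. y = 10 in level1.
Step 2: level2() reads x = 20 and y = 10 from enclosing scopes.
Step 3: result = 20 + 10 = 30

The answer is 30.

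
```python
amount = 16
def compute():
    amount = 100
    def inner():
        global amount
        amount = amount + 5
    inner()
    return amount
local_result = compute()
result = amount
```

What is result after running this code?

Step 1: Global amount = 16. compute() creates local amount = 100.
Step 2: inner() declares global amount and adds 5: global amount = 16 + 5 = 21.
Step 3: compute() returns its local amount = 100 (unaffected by inner).
Step 4: result = global amount = 21

The answer is 21.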